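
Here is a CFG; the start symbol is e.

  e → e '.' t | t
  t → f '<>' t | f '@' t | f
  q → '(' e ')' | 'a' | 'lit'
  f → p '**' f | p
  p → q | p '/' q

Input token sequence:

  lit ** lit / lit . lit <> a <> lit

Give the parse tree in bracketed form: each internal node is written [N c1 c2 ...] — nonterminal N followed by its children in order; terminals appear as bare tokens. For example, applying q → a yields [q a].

[e [e [t [f [p [q lit]] ** [f [p [p [q lit]] / [q lit]]]]]] . [t [f [p [q lit]]] <> [t [f [p [q a]]] <> [t [f [p [q lit]]]]]]]

e
e . t
t . t
f . t
p ** f . t
q ** f . t
lit ** f . t
lit ** p . t
lit ** p / q . t
lit ** q / q . t
lit ** lit / q . t
lit ** lit / lit . t
lit ** lit / lit . f <> t
lit ** lit / lit . p <> t
lit ** lit / lit . q <> t
lit ** lit / lit . lit <> t
lit ** lit / lit . lit <> f <> t
lit ** lit / lit . lit <> p <> t
lit ** lit / lit . lit <> q <> t
lit ** lit / lit . lit <> a <> t
lit ** lit / lit . lit <> a <> f
lit ** lit / lit . lit <> a <> p
lit ** lit / lit . lit <> a <> q
lit ** lit / lit . lit <> a <> lit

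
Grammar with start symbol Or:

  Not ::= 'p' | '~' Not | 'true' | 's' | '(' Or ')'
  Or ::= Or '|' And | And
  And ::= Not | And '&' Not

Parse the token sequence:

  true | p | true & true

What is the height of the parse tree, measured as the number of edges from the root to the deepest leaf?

[Or [Or [Or [And [Not true]]] | [And [Not p]]] | [And [And [Not true]] & [Not true]]]

5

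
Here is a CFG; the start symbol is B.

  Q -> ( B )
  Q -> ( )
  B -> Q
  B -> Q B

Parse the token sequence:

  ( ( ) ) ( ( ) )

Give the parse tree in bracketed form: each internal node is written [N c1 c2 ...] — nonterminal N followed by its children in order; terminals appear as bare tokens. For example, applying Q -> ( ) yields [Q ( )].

B
Q B
( B ) B
( Q ) B
( ( ) ) B
( ( ) ) Q
( ( ) ) ( B )
( ( ) ) ( Q )
( ( ) ) ( ( ) )

[B [Q ( [B [Q ( )]] )] [B [Q ( [B [Q ( )]] )]]]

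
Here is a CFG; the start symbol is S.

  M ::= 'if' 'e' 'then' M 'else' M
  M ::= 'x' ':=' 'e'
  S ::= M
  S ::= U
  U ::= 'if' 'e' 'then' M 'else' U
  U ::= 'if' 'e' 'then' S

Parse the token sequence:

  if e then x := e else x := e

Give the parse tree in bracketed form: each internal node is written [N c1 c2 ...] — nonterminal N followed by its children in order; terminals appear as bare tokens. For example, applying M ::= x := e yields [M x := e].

S
M
if e then M else M
if e then x := e else M
if e then x := e else x := e

[S [M if e then [M x := e] else [M x := e]]]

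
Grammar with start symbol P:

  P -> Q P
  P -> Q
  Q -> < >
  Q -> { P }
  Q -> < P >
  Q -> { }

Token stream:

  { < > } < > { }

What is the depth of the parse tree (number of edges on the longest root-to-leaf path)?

[P [Q { [P [Q < >]] }] [P [Q < >] [P [Q { }]]]]

4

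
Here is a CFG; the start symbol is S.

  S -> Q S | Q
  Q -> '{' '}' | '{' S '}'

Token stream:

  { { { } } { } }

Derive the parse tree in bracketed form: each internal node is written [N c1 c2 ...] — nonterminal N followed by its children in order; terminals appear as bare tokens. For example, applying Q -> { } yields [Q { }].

[S [Q { [S [Q { [S [Q { }]] }] [S [Q { }]]] }]]

S
Q
{ S }
{ Q S }
{ { S } S }
{ { Q } S }
{ { { } } S }
{ { { } } Q }
{ { { } } { } }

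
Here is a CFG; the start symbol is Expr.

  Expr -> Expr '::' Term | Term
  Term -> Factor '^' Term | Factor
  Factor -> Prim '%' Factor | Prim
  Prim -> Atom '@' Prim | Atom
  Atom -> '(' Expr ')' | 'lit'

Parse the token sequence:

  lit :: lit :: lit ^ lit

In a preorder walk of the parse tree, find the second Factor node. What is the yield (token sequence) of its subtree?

[Expr [Expr [Expr [Term [Factor [Prim [Atom lit]]]]] :: [Term [Factor [Prim [Atom lit]]]]] :: [Term [Factor [Prim [Atom lit]]] ^ [Term [Factor [Prim [Atom lit]]]]]]

lit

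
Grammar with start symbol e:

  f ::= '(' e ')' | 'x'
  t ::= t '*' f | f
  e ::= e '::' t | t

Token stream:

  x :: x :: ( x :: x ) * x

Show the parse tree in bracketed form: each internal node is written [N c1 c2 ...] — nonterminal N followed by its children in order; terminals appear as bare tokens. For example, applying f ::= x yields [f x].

e
e :: t
e :: t :: t
t :: t :: t
f :: t :: t
x :: t :: t
x :: f :: t
x :: x :: t
x :: x :: t * f
x :: x :: f * f
x :: x :: ( e ) * f
x :: x :: ( e :: t ) * f
x :: x :: ( t :: t ) * f
x :: x :: ( f :: t ) * f
x :: x :: ( x :: t ) * f
x :: x :: ( x :: f ) * f
x :: x :: ( x :: x ) * f
x :: x :: ( x :: x ) * x

[e [e [e [t [f x]]] :: [t [f x]]] :: [t [t [f ( [e [e [t [f x]]] :: [t [f x]]] )]] * [f x]]]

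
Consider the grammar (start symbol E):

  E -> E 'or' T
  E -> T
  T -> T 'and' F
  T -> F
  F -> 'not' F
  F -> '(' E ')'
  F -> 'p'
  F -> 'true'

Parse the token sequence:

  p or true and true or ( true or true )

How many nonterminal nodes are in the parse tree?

[E [E [E [T [F p]]] or [T [T [F true]] and [F true]]] or [T [F ( [E [E [T [F true]]] or [T [F true]]] )]]]

17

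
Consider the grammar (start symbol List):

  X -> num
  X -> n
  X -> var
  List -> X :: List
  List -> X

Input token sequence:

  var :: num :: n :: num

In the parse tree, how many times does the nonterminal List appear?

4

[List [X var] :: [List [X num] :: [List [X n] :: [List [X num]]]]]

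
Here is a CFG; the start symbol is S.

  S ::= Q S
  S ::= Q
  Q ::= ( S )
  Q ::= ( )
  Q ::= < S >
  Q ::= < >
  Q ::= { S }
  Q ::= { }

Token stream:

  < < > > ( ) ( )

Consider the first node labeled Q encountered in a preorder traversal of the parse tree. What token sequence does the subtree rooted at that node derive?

[S [Q < [S [Q < >]] >] [S [Q ( )] [S [Q ( )]]]]

< < > >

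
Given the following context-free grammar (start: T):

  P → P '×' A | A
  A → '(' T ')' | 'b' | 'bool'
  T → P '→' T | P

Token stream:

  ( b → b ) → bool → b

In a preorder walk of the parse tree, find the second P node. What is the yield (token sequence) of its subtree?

[T [P [A ( [T [P [A b]] → [T [P [A b]]]] )]] → [T [P [A bool]] → [T [P [A b]]]]]

b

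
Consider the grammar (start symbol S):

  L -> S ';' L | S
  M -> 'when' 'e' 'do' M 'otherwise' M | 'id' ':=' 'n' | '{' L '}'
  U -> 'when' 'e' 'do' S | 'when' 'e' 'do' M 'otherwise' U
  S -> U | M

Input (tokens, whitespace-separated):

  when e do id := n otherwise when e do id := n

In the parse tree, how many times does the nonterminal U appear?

2

[S [U when e do [M id := n] otherwise [U when e do [S [M id := n]]]]]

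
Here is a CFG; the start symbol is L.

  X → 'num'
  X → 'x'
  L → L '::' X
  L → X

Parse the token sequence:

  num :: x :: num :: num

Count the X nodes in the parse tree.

[L [L [L [L [X num]] :: [X x]] :: [X num]] :: [X num]]

4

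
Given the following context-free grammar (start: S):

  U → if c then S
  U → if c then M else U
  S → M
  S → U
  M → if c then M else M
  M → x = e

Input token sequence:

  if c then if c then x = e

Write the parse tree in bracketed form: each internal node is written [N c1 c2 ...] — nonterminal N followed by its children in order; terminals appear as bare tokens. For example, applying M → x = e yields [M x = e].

[S [U if c then [S [U if c then [S [M x = e]]]]]]

S
U
if c then S
if c then U
if c then if c then S
if c then if c then M
if c then if c then x = e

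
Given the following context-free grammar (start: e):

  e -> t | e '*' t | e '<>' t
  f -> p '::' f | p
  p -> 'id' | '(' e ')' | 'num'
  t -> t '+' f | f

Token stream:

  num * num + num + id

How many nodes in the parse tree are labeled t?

4

[e [e [t [f [p num]]]] * [t [t [t [f [p num]]] + [f [p num]]] + [f [p id]]]]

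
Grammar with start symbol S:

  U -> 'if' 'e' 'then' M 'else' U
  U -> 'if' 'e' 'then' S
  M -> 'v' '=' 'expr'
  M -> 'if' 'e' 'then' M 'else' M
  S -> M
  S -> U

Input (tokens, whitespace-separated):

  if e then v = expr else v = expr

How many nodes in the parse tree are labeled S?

[S [M if e then [M v = expr] else [M v = expr]]]

1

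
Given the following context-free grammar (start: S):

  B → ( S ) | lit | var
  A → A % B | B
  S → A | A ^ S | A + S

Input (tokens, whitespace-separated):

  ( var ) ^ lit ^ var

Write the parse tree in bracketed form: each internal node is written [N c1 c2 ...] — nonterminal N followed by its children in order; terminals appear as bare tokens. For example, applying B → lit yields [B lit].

S
A ^ S
B ^ S
( S ) ^ S
( A ) ^ S
( B ) ^ S
( var ) ^ S
( var ) ^ A ^ S
( var ) ^ B ^ S
( var ) ^ lit ^ S
( var ) ^ lit ^ A
( var ) ^ lit ^ B
( var ) ^ lit ^ var

[S [A [B ( [S [A [B var]]] )]] ^ [S [A [B lit]] ^ [S [A [B var]]]]]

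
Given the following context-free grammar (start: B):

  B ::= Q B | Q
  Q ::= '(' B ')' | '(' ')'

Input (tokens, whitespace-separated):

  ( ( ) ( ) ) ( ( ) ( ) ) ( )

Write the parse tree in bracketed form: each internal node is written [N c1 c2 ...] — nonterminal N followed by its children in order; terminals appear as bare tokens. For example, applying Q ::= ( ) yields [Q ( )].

[B [Q ( [B [Q ( )] [B [Q ( )]]] )] [B [Q ( [B [Q ( )] [B [Q ( )]]] )] [B [Q ( )]]]]

B
Q B
( B ) B
( Q B ) B
( ( ) B ) B
( ( ) Q ) B
( ( ) ( ) ) B
( ( ) ( ) ) Q B
( ( ) ( ) ) ( B ) B
( ( ) ( ) ) ( Q B ) B
( ( ) ( ) ) ( ( ) B ) B
( ( ) ( ) ) ( ( ) Q ) B
( ( ) ( ) ) ( ( ) ( ) ) B
( ( ) ( ) ) ( ( ) ( ) ) Q
( ( ) ( ) ) ( ( ) ( ) ) ( )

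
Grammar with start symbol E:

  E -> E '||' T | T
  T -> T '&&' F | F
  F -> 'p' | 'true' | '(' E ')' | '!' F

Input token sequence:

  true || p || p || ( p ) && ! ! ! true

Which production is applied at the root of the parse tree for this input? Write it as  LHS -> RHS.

[E [E [E [E [T [F true]]] || [T [F p]]] || [T [F p]]] || [T [T [F ( [E [T [F p]]] )]] && [F ! [F ! [F ! [F true]]]]]]

E -> E '||' T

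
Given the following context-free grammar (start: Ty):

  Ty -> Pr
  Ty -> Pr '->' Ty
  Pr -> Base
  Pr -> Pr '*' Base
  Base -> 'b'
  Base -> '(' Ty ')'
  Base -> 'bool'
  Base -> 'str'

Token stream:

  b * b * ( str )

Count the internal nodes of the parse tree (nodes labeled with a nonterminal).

10

[Ty [Pr [Pr [Pr [Base b]] * [Base b]] * [Base ( [Ty [Pr [Base str]]] )]]]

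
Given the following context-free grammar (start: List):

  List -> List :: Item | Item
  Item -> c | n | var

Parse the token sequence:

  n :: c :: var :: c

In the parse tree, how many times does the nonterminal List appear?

4

[List [List [List [List [Item n]] :: [Item c]] :: [Item var]] :: [Item c]]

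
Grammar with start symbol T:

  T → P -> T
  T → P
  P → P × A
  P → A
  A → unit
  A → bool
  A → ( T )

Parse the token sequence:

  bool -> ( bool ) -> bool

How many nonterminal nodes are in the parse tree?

[T [P [A bool]] -> [T [P [A ( [T [P [A bool]]] )]] -> [T [P [A bool]]]]]

12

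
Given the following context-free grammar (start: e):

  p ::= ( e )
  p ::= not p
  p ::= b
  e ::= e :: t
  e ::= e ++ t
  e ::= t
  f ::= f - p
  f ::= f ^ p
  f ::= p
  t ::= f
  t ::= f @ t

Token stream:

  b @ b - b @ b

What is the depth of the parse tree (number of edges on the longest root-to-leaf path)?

[e [t [f [p b]] @ [t [f [f [p b]] - [p b]] @ [t [f [p b]]]]]]

6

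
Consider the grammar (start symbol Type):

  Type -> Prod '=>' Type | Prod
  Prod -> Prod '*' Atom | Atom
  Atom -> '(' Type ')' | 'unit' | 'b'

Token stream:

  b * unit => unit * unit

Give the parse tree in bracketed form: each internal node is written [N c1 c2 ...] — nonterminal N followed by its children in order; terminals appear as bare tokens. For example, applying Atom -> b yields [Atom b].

[Type [Prod [Prod [Atom b]] * [Atom unit]] => [Type [Prod [Prod [Atom unit]] * [Atom unit]]]]

Type
Prod => Type
Prod * Atom => Type
Atom * Atom => Type
b * Atom => Type
b * unit => Type
b * unit => Prod
b * unit => Prod * Atom
b * unit => Atom * Atom
b * unit => unit * Atom
b * unit => unit * unit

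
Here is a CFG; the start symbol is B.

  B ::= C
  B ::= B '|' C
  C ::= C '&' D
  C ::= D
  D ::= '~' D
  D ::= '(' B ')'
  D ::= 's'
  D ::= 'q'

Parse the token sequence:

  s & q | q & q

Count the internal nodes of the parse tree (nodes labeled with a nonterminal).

10

[B [B [C [C [D s]] & [D q]]] | [C [C [D q]] & [D q]]]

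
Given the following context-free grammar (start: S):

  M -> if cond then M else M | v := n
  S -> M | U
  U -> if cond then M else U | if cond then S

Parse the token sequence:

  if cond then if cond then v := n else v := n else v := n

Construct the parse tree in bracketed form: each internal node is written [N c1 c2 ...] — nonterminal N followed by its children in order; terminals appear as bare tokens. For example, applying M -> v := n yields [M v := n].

[S [M if cond then [M if cond then [M v := n] else [M v := n]] else [M v := n]]]

S
M
if cond then M else M
if cond then if cond then M else M else M
if cond then if cond then v := n else M else M
if cond then if cond then v := n else v := n else M
if cond then if cond then v := n else v := n else v := n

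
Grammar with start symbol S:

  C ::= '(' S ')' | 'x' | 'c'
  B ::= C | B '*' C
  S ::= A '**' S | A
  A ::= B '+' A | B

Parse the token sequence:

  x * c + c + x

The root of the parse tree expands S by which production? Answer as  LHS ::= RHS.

S ::= A

[S [A [B [B [C x]] * [C c]] + [A [B [C c]] + [A [B [C x]]]]]]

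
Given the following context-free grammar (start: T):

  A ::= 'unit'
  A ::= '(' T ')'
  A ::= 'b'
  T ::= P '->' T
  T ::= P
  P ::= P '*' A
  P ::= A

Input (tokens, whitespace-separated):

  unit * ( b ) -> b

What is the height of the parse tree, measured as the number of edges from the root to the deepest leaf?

[T [P [P [A unit]] * [A ( [T [P [A b]]] )]] -> [T [P [A b]]]]

6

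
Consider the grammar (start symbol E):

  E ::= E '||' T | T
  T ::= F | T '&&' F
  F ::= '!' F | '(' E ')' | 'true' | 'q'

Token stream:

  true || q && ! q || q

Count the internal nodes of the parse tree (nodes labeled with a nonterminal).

12

[E [E [E [T [F true]]] || [T [T [F q]] && [F ! [F q]]]] || [T [F q]]]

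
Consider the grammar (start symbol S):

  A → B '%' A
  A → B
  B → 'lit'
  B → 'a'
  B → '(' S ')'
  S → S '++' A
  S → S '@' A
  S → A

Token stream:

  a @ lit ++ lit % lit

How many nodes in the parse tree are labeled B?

[S [S [S [A [B a]]] @ [A [B lit]]] ++ [A [B lit] % [A [B lit]]]]

4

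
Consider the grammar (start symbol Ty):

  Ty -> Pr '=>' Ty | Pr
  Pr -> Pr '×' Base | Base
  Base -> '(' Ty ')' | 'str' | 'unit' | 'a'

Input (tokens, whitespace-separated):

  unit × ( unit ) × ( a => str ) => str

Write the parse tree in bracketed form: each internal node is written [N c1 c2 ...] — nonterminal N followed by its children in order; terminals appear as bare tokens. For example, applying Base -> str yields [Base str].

Ty
Pr => Ty
Pr × Base => Ty
Pr × Base × Base => Ty
Base × Base × Base => Ty
unit × Base × Base => Ty
unit × ( Ty ) × Base => Ty
unit × ( Pr ) × Base => Ty
unit × ( Base ) × Base => Ty
unit × ( unit ) × Base => Ty
unit × ( unit ) × ( Ty ) => Ty
unit × ( unit ) × ( Pr => Ty ) => Ty
unit × ( unit ) × ( Base => Ty ) => Ty
unit × ( unit ) × ( a => Ty ) => Ty
unit × ( unit ) × ( a => Pr ) => Ty
unit × ( unit ) × ( a => Base ) => Ty
unit × ( unit ) × ( a => str ) => Ty
unit × ( unit ) × ( a => str ) => Pr
unit × ( unit ) × ( a => str ) => Base
unit × ( unit ) × ( a => str ) => str

[Ty [Pr [Pr [Pr [Base unit]] × [Base ( [Ty [Pr [Base unit]]] )]] × [Base ( [Ty [Pr [Base a]] => [Ty [Pr [Base str]]]] )]] => [Ty [Pr [Base str]]]]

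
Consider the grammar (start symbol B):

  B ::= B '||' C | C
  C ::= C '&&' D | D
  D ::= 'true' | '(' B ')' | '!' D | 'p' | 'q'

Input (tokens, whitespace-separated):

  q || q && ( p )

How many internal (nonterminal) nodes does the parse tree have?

11

[B [B [C [D q]]] || [C [C [D q]] && [D ( [B [C [D p]]] )]]]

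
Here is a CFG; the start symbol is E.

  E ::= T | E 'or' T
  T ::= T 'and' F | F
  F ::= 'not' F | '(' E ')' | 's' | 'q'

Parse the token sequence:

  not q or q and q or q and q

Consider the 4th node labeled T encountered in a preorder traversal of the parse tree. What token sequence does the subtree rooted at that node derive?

[E [E [E [T [F not [F q]]]] or [T [T [F q]] and [F q]]] or [T [T [F q]] and [F q]]]

q and q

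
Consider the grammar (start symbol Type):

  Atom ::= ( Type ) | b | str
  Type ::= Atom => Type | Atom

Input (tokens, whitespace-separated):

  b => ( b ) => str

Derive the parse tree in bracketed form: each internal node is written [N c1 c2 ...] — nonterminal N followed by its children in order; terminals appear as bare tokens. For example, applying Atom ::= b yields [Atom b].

Type
Atom => Type
b => Type
b => Atom => Type
b => ( Type ) => Type
b => ( Atom ) => Type
b => ( b ) => Type
b => ( b ) => Atom
b => ( b ) => str

[Type [Atom b] => [Type [Atom ( [Type [Atom b]] )] => [Type [Atom str]]]]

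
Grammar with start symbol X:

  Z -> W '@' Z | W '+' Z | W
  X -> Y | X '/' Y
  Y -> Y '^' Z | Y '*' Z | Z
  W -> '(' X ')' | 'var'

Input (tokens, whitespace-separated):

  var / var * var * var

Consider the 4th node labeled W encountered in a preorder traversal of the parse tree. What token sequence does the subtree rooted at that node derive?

[X [X [Y [Z [W var]]]] / [Y [Y [Y [Z [W var]]] * [Z [W var]]] * [Z [W var]]]]

var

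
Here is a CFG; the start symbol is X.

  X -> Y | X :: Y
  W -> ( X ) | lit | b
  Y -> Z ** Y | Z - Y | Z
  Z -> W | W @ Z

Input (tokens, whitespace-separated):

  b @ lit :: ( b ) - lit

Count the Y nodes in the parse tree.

[X [X [Y [Z [W b] @ [Z [W lit]]]]] :: [Y [Z [W ( [X [Y [Z [W b]]]] )]] - [Y [Z [W lit]]]]]

4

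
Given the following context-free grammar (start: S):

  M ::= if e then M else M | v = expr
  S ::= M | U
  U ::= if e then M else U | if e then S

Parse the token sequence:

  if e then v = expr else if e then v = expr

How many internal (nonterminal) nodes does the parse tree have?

6

[S [U if e then [M v = expr] else [U if e then [S [M v = expr]]]]]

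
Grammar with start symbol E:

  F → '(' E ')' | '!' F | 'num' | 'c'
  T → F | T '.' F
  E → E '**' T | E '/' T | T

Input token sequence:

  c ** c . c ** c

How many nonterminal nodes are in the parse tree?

[E [E [E [T [F c]]] ** [T [T [F c]] . [F c]]] ** [T [F c]]]

11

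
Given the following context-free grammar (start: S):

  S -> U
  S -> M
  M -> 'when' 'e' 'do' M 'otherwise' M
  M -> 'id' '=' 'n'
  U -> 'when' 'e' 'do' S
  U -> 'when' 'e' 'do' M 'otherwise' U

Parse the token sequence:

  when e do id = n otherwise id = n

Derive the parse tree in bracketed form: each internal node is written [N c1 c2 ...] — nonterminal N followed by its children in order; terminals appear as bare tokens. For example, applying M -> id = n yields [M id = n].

S
M
when e do M otherwise M
when e do id = n otherwise M
when e do id = n otherwise id = n

[S [M when e do [M id = n] otherwise [M id = n]]]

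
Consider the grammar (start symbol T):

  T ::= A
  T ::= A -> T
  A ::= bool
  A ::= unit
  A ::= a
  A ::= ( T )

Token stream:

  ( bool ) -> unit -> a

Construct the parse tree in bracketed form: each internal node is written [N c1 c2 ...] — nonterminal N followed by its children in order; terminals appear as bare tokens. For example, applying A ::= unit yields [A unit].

[T [A ( [T [A bool]] )] -> [T [A unit] -> [T [A a]]]]

T
A -> T
( T ) -> T
( A ) -> T
( bool ) -> T
( bool ) -> A -> T
( bool ) -> unit -> T
( bool ) -> unit -> A
( bool ) -> unit -> a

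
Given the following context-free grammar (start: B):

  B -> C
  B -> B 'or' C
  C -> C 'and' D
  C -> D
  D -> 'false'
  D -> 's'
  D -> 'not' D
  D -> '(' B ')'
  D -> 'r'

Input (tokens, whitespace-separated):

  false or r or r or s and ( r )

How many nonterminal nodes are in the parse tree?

[B [B [B [B [C [D false]]] or [C [D r]]] or [C [D r]]] or [C [C [D s]] and [D ( [B [C [D r]]] )]]]

17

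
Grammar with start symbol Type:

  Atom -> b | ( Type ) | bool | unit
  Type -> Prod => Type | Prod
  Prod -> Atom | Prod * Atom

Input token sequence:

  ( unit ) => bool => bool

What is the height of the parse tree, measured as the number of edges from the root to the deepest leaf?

6

[Type [Prod [Atom ( [Type [Prod [Atom unit]]] )]] => [Type [Prod [Atom bool]] => [Type [Prod [Atom bool]]]]]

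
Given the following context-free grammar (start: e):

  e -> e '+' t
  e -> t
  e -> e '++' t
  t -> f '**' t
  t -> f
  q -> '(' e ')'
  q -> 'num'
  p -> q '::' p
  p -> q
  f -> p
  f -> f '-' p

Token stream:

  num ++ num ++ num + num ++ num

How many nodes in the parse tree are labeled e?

[e [e [e [e [e [t [f [p [q num]]]]] ++ [t [f [p [q num]]]]] ++ [t [f [p [q num]]]]] + [t [f [p [q num]]]]] ++ [t [f [p [q num]]]]]

5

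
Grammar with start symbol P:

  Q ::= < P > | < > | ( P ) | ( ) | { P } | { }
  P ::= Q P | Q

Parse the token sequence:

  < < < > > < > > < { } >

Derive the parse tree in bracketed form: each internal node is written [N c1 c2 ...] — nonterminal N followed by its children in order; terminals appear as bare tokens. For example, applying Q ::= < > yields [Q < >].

[P [Q < [P [Q < [P [Q < >]] >] [P [Q < >]]] >] [P [Q < [P [Q { }]] >]]]

P
Q P
< P > P
< Q P > P
< < P > P > P
< < Q > P > P
< < < > > P > P
< < < > > Q > P
< < < > > < > > P
< < < > > < > > Q
< < < > > < > > < P >
< < < > > < > > < Q >
< < < > > < > > < { } >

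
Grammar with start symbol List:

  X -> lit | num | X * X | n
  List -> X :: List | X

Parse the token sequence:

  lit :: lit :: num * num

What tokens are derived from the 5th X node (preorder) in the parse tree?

[List [X lit] :: [List [X lit] :: [List [X [X num] * [X num]]]]]

num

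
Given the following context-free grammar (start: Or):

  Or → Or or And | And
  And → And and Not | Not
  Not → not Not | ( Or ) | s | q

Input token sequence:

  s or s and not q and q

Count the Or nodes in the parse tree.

2

[Or [Or [And [Not s]]] or [And [And [And [Not s]] and [Not not [Not q]]] and [Not q]]]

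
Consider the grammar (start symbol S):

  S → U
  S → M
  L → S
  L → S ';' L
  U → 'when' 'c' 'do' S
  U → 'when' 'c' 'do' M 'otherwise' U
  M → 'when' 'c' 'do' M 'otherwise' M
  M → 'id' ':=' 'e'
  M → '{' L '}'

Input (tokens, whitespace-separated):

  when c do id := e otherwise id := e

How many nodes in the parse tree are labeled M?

3

[S [M when c do [M id := e] otherwise [M id := e]]]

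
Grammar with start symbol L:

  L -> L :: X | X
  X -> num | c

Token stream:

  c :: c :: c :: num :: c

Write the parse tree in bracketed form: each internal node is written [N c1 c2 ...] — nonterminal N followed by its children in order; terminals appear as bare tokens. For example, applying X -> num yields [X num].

L
L :: X
L :: X :: X
L :: X :: X :: X
L :: X :: X :: X :: X
X :: X :: X :: X :: X
c :: X :: X :: X :: X
c :: c :: X :: X :: X
c :: c :: c :: X :: X
c :: c :: c :: num :: X
c :: c :: c :: num :: c

[L [L [L [L [L [X c]] :: [X c]] :: [X c]] :: [X num]] :: [X c]]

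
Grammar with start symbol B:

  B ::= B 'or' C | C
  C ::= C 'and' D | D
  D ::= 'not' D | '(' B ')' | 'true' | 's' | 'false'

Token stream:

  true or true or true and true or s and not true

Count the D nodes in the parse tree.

[B [B [B [B [C [D true]]] or [C [D true]]] or [C [C [D true]] and [D true]]] or [C [C [D s]] and [D not [D true]]]]

7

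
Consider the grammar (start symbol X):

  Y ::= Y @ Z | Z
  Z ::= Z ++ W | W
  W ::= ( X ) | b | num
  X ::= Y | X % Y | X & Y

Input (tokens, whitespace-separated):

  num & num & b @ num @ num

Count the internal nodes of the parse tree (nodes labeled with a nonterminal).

[X [X [X [Y [Z [W num]]]] & [Y [Z [W num]]]] & [Y [Y [Y [Z [W b]]] @ [Z [W num]]] @ [Z [W num]]]]

18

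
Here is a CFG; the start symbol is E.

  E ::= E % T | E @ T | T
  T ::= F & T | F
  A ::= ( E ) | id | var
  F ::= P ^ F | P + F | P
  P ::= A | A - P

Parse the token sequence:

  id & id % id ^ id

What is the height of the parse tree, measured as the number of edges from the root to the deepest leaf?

[E [E [T [F [P [A id]]] & [T [F [P [A id]]]]]] % [T [F [P [A id]] ^ [F [P [A id]]]]]]

7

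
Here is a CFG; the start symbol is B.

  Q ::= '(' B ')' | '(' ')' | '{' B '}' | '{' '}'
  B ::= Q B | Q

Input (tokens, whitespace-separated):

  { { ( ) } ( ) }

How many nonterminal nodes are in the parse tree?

8

[B [Q { [B [Q { [B [Q ( )]] }] [B [Q ( )]]] }]]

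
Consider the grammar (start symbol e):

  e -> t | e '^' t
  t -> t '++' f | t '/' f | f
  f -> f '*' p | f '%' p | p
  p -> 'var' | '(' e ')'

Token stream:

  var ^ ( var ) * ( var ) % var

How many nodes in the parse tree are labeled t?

4

[e [e [t [f [p var]]]] ^ [t [f [f [f [p ( [e [t [f [p var]]]] )]] * [p ( [e [t [f [p var]]]] )]] % [p var]]]]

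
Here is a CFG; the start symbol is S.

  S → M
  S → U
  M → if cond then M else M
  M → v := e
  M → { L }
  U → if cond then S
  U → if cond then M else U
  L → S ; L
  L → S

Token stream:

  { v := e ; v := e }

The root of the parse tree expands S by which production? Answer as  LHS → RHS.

[S [M { [L [S [M v := e]] ; [L [S [M v := e]]]] }]]

S → M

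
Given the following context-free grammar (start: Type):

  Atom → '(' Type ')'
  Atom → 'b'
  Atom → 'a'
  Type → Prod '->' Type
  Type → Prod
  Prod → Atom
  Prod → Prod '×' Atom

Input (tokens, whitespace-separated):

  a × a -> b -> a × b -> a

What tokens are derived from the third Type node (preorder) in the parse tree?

a × b -> a

[Type [Prod [Prod [Atom a]] × [Atom a]] -> [Type [Prod [Atom b]] -> [Type [Prod [Prod [Atom a]] × [Atom b]] -> [Type [Prod [Atom a]]]]]]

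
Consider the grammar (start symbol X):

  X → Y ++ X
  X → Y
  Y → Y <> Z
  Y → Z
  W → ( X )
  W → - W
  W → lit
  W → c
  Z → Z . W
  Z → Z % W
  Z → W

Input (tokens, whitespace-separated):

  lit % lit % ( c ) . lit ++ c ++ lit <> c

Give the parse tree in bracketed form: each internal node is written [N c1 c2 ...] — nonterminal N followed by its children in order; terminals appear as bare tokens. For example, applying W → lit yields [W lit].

[X [Y [Z [Z [Z [Z [W lit]] % [W lit]] % [W ( [X [Y [Z [W c]]]] )]] . [W lit]]] ++ [X [Y [Z [W c]]] ++ [X [Y [Y [Z [W lit]]] <> [Z [W c]]]]]]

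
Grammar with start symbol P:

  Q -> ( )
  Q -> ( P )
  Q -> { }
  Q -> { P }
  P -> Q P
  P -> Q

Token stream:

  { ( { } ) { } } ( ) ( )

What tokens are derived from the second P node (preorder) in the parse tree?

( { } ) { }

[P [Q { [P [Q ( [P [Q { }]] )] [P [Q { }]]] }] [P [Q ( )] [P [Q ( )]]]]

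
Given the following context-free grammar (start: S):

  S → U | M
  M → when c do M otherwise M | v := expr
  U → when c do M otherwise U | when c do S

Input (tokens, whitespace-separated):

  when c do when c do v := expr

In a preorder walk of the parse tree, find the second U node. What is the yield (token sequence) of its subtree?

[S [U when c do [S [U when c do [S [M v := expr]]]]]]

when c do v := expr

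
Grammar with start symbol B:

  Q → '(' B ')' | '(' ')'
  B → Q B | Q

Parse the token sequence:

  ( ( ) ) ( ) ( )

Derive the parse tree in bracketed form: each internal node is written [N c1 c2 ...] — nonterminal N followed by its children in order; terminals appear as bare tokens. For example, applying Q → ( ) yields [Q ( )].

B
Q B
( B ) B
( Q ) B
( ( ) ) B
( ( ) ) Q B
( ( ) ) ( ) B
( ( ) ) ( ) Q
( ( ) ) ( ) ( )

[B [Q ( [B [Q ( )]] )] [B [Q ( )] [B [Q ( )]]]]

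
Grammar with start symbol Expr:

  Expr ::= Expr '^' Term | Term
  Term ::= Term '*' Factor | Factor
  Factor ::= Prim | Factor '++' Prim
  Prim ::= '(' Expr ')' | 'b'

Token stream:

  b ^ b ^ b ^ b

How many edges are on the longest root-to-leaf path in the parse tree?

[Expr [Expr [Expr [Expr [Term [Factor [Prim b]]]] ^ [Term [Factor [Prim b]]]] ^ [Term [Factor [Prim b]]]] ^ [Term [Factor [Prim b]]]]

7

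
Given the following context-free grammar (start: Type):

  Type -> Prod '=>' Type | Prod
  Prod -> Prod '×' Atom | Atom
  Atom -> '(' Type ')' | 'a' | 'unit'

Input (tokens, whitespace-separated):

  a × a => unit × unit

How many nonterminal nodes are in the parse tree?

10

[Type [Prod [Prod [Atom a]] × [Atom a]] => [Type [Prod [Prod [Atom unit]] × [Atom unit]]]]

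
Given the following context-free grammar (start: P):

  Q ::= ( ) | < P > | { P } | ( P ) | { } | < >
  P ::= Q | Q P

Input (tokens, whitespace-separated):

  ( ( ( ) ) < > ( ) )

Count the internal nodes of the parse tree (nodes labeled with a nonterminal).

10

[P [Q ( [P [Q ( [P [Q ( )]] )] [P [Q < >] [P [Q ( )]]]] )]]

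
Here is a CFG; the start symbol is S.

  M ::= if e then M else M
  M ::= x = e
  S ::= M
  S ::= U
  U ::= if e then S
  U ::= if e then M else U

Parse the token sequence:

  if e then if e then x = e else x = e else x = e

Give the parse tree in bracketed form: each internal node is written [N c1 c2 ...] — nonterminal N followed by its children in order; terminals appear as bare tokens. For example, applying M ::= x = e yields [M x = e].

[S [M if e then [M if e then [M x = e] else [M x = e]] else [M x = e]]]

S
M
if e then M else M
if e then if e then M else M else M
if e then if e then x = e else M else M
if e then if e then x = e else x = e else M
if e then if e then x = e else x = e else x = e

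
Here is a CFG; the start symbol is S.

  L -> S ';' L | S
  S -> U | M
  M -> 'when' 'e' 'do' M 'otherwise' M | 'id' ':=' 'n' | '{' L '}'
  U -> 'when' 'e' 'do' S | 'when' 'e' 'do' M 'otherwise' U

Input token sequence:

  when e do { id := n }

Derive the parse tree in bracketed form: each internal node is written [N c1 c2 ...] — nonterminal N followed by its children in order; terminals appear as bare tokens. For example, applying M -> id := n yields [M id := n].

S
U
when e do S
when e do M
when e do { L }
when e do { S }
when e do { M }
when e do { id := n }

[S [U when e do [S [M { [L [S [M id := n]]] }]]]]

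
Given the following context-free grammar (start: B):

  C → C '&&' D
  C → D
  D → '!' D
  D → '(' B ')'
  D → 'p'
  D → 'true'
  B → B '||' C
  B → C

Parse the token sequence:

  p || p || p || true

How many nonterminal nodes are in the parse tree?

12

[B [B [B [B [C [D p]]] || [C [D p]]] || [C [D p]]] || [C [D true]]]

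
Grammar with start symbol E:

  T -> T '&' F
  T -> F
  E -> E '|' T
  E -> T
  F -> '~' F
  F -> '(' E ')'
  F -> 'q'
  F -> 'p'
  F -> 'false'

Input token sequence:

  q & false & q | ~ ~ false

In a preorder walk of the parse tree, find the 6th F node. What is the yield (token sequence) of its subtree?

false

[E [E [T [T [T [F q]] & [F false]] & [F q]]] | [T [F ~ [F ~ [F false]]]]]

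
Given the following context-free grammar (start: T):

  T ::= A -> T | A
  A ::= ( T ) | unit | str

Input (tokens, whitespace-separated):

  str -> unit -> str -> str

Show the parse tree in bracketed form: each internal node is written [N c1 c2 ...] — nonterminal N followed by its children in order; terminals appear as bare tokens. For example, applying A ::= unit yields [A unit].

[T [A str] -> [T [A unit] -> [T [A str] -> [T [A str]]]]]

T
A -> T
str -> T
str -> A -> T
str -> unit -> T
str -> unit -> A -> T
str -> unit -> str -> T
str -> unit -> str -> A
str -> unit -> str -> str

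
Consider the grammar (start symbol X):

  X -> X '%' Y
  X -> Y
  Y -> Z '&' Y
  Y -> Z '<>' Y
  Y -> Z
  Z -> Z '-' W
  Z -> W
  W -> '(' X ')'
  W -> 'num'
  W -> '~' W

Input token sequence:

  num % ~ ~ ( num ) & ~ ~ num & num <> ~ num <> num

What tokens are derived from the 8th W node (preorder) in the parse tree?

num

[X [X [Y [Z [W num]]]] % [Y [Z [W ~ [W ~ [W ( [X [Y [Z [W num]]]] )]]]] & [Y [Z [W ~ [W ~ [W num]]]] & [Y [Z [W num]] <> [Y [Z [W ~ [W num]]] <> [Y [Z [W num]]]]]]]]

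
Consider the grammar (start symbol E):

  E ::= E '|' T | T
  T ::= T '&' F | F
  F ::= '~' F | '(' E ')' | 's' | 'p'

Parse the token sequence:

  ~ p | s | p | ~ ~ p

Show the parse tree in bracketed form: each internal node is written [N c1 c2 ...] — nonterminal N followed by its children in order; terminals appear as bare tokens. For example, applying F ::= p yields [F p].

[E [E [E [E [T [F ~ [F p]]]] | [T [F s]]] | [T [F p]]] | [T [F ~ [F ~ [F p]]]]]

E
E | T
E | T | T
E | T | T | T
T | T | T | T
F | T | T | T
~ F | T | T | T
~ p | T | T | T
~ p | F | T | T
~ p | s | T | T
~ p | s | F | T
~ p | s | p | T
~ p | s | p | F
~ p | s | p | ~ F
~ p | s | p | ~ ~ F
~ p | s | p | ~ ~ p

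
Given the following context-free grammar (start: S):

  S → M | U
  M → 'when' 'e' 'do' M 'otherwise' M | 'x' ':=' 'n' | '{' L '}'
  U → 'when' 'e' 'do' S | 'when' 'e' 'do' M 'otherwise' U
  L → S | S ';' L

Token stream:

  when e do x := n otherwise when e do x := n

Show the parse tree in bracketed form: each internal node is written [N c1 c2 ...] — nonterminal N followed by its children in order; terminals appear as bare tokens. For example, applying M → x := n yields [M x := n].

[S [U when e do [M x := n] otherwise [U when e do [S [M x := n]]]]]

S
U
when e do M otherwise U
when e do x := n otherwise U
when e do x := n otherwise when e do S
when e do x := n otherwise when e do M
when e do x := n otherwise when e do x := n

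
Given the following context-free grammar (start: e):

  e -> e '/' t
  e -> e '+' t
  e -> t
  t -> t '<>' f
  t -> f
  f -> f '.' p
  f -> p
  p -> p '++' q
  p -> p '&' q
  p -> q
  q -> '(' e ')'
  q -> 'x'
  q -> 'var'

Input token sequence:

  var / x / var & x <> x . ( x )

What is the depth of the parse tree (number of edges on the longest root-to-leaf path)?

[e [e [e [t [f [p [q var]]]]] / [t [f [p [q x]]]]] / [t [t [f [p [p [q var]] & [q x]]]] <> [f [f [p [q x]]] . [p [q ( [e [t [f [p [q x]]]]] )]]]]]

10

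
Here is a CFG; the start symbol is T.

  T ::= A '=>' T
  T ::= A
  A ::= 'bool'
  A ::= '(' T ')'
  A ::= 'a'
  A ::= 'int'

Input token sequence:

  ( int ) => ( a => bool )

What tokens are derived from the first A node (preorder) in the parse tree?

( int )

[T [A ( [T [A int]] )] => [T [A ( [T [A a] => [T [A bool]]] )]]]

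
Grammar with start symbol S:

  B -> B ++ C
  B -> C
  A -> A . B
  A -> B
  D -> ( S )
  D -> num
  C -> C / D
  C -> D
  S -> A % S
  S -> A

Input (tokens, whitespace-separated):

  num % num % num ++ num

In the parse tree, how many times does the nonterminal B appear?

4

[S [A [B [C [D num]]]] % [S [A [B [C [D num]]]] % [S [A [B [B [C [D num]]] ++ [C [D num]]]]]]]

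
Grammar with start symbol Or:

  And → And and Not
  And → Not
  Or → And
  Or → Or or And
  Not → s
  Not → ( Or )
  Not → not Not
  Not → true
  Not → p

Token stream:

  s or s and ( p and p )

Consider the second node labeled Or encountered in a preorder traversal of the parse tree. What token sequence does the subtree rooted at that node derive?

[Or [Or [And [Not s]]] or [And [And [Not s]] and [Not ( [Or [And [And [Not p]] and [Not p]]] )]]]

s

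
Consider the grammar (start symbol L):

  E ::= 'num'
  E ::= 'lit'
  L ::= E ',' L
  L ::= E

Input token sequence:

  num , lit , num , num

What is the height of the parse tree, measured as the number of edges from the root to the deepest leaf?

[L [E num] , [L [E lit] , [L [E num] , [L [E num]]]]]

5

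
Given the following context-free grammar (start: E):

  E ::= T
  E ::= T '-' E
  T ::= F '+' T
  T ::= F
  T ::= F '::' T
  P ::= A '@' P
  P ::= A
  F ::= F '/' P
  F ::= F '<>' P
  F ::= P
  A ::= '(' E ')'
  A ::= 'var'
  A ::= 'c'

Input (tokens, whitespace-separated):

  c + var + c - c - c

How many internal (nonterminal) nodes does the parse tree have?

[E [T [F [P [A c]]] + [T [F [P [A var]]] + [T [F [P [A c]]]]]] - [E [T [F [P [A c]]]] - [E [T [F [P [A c]]]]]]]

23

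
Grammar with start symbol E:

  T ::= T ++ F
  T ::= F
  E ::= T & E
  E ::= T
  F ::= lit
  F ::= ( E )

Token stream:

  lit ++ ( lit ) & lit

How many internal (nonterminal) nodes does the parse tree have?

11

[E [T [T [F lit]] ++ [F ( [E [T [F lit]]] )]] & [E [T [F lit]]]]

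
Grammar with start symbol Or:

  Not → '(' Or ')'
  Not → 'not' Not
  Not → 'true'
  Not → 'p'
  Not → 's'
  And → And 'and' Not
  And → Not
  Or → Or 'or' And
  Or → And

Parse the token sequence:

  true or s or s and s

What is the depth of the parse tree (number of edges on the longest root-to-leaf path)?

5

[Or [Or [Or [And [Not true]]] or [And [Not s]]] or [And [And [Not s]] and [Not s]]]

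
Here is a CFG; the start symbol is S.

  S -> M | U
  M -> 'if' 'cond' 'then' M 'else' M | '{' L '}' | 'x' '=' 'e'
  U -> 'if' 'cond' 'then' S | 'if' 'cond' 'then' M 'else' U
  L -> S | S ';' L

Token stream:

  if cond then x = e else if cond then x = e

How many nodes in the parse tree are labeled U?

2

[S [U if cond then [M x = e] else [U if cond then [S [M x = e]]]]]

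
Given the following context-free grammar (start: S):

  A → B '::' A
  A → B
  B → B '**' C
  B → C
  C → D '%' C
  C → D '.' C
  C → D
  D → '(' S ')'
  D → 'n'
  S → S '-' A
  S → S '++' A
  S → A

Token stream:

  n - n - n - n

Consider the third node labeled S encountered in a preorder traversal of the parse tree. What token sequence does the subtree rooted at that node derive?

[S [S [S [S [A [B [C [D n]]]]] - [A [B [C [D n]]]]] - [A [B [C [D n]]]]] - [A [B [C [D n]]]]]

n - n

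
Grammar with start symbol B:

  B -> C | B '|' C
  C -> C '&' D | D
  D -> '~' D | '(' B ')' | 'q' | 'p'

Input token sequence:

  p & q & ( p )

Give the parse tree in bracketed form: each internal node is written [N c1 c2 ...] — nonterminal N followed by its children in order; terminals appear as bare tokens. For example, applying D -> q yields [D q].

B
C
C & D
C & D & D
D & D & D
p & D & D
p & q & D
p & q & ( B )
p & q & ( C )
p & q & ( D )
p & q & ( p )

[B [C [C [C [D p]] & [D q]] & [D ( [B [C [D p]]] )]]]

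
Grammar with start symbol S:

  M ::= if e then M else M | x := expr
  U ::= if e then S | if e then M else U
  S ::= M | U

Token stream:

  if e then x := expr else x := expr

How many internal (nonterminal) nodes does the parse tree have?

4

[S [M if e then [M x := expr] else [M x := expr]]]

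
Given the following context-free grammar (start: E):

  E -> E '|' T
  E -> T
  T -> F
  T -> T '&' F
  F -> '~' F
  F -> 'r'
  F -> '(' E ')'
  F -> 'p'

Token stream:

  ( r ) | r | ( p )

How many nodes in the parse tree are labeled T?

[E [E [E [T [F ( [E [T [F r]]] )]]] | [T [F r]]] | [T [F ( [E [T [F p]]] )]]]

5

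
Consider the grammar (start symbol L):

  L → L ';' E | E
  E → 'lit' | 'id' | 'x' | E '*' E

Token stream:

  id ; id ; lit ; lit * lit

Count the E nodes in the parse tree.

[L [L [L [L [E id]] ; [E id]] ; [E lit]] ; [E [E lit] * [E lit]]]

6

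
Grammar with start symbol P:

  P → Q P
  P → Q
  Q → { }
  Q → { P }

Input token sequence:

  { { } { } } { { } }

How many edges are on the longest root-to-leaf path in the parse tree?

[P [Q { [P [Q { }] [P [Q { }]]] }] [P [Q { [P [Q { }]] }]]]

5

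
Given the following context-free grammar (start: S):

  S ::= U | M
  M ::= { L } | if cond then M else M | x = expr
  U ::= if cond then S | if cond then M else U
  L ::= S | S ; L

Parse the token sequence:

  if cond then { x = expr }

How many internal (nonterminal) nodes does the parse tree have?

7

[S [U if cond then [S [M { [L [S [M x = expr]]] }]]]]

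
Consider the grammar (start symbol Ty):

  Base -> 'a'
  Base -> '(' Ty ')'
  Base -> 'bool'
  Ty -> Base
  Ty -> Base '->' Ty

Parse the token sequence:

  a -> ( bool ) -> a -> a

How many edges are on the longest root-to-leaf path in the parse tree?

5

[Ty [Base a] -> [Ty [Base ( [Ty [Base bool]] )] -> [Ty [Base a] -> [Ty [Base a]]]]]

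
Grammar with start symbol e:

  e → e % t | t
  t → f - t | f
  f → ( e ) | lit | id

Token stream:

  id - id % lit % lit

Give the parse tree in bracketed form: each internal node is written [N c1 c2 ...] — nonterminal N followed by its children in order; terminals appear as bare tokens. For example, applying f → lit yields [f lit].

e
e % t
e % t % t
t % t % t
f - t % t % t
id - t % t % t
id - f % t % t
id - id % t % t
id - id % f % t
id - id % lit % t
id - id % lit % f
id - id % lit % lit

[e [e [e [t [f id] - [t [f id]]]] % [t [f lit]]] % [t [f lit]]]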